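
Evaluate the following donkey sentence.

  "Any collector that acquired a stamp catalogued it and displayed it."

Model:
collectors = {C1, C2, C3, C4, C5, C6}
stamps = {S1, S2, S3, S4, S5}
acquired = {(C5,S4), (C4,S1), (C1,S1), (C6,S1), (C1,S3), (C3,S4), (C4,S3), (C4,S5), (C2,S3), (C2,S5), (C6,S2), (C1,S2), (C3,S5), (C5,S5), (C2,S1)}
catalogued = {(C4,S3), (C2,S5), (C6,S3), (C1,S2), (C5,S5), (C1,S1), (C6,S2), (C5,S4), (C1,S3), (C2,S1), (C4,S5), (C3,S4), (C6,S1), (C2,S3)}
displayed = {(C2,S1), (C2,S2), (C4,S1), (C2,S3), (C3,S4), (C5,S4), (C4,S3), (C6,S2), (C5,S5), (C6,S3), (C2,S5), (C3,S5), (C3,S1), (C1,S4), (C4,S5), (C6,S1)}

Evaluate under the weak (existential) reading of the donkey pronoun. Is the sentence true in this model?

False

"it" takes "a stamp" as antecedent — a donkey pronoun bound across the clause boundary.
Weak reading: every collector c with some acquired-stamp has at least one acquired-stamp s such that catalogued(c,s) ∧ displayed(c,s).
Per collector: C1:✗  C2:✓  C3:✓  C4:✓  C5:✓  C6:✓
C1 has no witness among its acquired-stamps.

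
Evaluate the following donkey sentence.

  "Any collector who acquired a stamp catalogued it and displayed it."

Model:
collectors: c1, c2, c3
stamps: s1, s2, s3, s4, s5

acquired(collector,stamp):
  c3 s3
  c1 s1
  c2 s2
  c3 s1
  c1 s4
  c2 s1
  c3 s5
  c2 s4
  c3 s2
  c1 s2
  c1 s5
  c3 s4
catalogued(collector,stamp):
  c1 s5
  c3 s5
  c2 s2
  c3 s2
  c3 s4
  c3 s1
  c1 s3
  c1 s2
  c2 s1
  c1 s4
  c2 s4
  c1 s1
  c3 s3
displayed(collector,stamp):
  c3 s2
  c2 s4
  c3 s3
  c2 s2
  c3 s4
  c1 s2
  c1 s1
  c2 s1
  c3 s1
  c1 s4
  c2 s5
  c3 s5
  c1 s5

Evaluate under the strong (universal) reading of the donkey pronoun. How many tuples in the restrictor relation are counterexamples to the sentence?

0

"it" takes "a stamp" as antecedent — a donkey pronoun bound across the clause boundary.
Strong reading: for every (c,s) with acquired(c,s), catalogued(c,s) ∧ displayed(c,s).
Restrictor pairs: (c1,s1) ✓  (c1,s2) ✓  (c1,s4) ✓  (c1,s5) ✓  (c2,s1) ✓  (c2,s2) ✓  (c2,s4) ✓  (c3,s1) ✓  (c3,s2) ✓  (c3,s3) ✓  (c3,s4) ✓  (c3,s5) ✓
Counterexamples (restrictor pairs failing the scope): 0.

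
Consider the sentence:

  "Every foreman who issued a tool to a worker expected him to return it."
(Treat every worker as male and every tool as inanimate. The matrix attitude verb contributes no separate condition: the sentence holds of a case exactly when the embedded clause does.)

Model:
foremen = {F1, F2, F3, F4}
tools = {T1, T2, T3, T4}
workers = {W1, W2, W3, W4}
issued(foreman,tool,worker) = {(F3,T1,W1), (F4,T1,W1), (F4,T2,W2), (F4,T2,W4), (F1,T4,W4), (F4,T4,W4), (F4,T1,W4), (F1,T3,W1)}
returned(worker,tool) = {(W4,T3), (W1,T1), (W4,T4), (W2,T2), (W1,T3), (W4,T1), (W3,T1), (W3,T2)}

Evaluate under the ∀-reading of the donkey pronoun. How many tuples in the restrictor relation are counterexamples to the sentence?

1

"him" takes "a worker" as antecedent and "it" takes "a tool"; both are donkey pronouns co-varying with the restrictor.
Strong reading: for every (f,t,w) with issued(f,t,w), returned(w,t).
Restrictor triples: (F1,T3,W1)→returned(W1,T3) ✓  (F1,T4,W4)→returned(W4,T4) ✓  (F3,T1,W1)→returned(W1,T1) ✓  (F4,T1,W1)→returned(W1,T1) ✓  (F4,T1,W4)→returned(W4,T1) ✓  (F4,T2,W2)→returned(W2,T2) ✓  (F4,T2,W4)→returned(W4,T2) ✗  (F4,T4,W4)→returned(W4,T4) ✓
Counterexamples (restrictor triples failing the scope): 1.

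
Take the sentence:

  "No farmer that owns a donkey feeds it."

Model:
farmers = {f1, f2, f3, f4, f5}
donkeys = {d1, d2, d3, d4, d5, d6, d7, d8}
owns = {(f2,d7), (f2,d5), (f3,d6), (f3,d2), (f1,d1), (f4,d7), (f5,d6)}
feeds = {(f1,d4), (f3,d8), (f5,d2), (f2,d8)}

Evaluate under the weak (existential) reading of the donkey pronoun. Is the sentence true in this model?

True

"it" takes "a donkey" as antecedent — a donkey pronoun bound across the clause boundary.
Truth condition: for no (f,d) with owns(f,d) does feeds(f,d) hold.
Restrictor pairs — does the scope hold? (f1,d1):fails  (f2,d5):fails  (f2,d7):fails  (f3,d2):fails  (f3,d6):fails  (f4,d7):fails  (f5,d6):fails
Scope holds for no restrictor pair, so the sentence is true.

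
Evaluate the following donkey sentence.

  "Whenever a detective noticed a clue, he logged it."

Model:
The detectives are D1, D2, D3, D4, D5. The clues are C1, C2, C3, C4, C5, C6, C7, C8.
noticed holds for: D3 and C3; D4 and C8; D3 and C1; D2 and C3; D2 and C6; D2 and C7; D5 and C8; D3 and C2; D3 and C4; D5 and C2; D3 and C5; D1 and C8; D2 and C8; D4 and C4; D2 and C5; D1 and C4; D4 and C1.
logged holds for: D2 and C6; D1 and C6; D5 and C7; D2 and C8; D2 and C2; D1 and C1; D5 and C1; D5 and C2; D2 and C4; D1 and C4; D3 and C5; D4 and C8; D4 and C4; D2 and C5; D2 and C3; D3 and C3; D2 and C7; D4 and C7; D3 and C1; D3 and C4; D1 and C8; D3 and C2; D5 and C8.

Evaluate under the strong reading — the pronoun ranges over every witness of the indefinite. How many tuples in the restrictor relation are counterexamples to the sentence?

"it" takes "a clue" as antecedent — a donkey pronoun bound across the clause boundary.
Strong reading: for every (d,c) with noticed(d,c), logged(d,c).
Restrictor pairs: (D1,C4) ✓  (D1,C8) ✓  (D2,C3) ✓  (D2,C5) ✓  (D2,C6) ✓  (D2,C7) ✓  (D2,C8) ✓  (D3,C1) ✓  (D3,C2) ✓  (D3,C3) ✓  (D3,C4) ✓  (D3,C5) ✓  (D4,C1) ✗  (D4,C4) ✓  (D4,C8) ✓  (D5,C2) ✓  (D5,C8) ✓
Counterexamples (restrictor pairs failing the scope): 1.

1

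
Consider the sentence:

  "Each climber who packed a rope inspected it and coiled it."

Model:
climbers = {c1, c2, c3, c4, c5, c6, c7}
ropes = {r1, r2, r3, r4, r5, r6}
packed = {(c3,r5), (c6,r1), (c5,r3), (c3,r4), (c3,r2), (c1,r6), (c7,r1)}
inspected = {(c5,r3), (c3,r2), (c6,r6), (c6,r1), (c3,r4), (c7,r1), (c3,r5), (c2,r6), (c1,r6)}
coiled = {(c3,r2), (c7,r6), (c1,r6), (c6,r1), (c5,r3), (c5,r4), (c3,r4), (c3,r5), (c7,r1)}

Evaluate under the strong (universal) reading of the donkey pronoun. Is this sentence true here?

True

"it" takes "a rope" as antecedent — a donkey pronoun bound across the clause boundary.
Strong reading: for every (c,r) with packed(c,r), inspected(c,r) ∧ coiled(c,r).
Restrictor pairs: (c1,r6) ✓  (c3,r2) ✓  (c3,r4) ✓  (c3,r5) ✓  (c5,r3) ✓  (c6,r1) ✓  (c7,r1) ✓
Every restrictor pair satisfies the scope.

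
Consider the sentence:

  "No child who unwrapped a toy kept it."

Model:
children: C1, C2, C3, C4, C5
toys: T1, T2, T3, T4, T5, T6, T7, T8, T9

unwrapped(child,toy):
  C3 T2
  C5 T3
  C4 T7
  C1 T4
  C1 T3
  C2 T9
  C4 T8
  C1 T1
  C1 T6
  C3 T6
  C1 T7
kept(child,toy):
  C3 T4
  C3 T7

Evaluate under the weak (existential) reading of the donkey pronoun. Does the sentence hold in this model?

"it" takes "a toy" as antecedent — a donkey pronoun bound across the clause boundary.
Truth condition: for no (c,t) with unwrapped(c,t) does kept(c,t) hold.
Restrictor pairs — does the scope hold? (C1,T1):fails  (C1,T3):fails  (C1,T4):fails  (C1,T6):fails  (C1,T7):fails  (C2,T9):fails  (C3,T2):fails  (C3,T6):fails  (C4,T7):fails  (C4,T8):fails  (C5,T3):fails
Scope holds for no restrictor pair, so the sentence is true.

True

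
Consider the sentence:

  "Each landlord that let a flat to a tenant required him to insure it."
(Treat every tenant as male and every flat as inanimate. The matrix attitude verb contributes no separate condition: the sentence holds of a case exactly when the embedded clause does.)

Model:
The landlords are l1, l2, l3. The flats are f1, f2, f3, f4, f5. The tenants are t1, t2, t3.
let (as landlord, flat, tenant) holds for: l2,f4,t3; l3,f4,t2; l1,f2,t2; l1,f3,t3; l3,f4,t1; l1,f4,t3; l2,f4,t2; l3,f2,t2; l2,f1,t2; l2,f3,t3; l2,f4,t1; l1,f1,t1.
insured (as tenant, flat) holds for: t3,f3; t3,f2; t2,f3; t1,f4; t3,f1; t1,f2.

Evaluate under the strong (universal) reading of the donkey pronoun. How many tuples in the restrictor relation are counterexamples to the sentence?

"him" takes "a tenant" as antecedent and "it" takes "a flat"; both are donkey pronouns co-varying with the restrictor.
Strong reading: for every (l,f,t) with let(l,f,t), insured(t,f).
Restrictor triples: (l1,f1,t1)→insured(t1,f1) ✗  (l1,f2,t2)→insured(t2,f2) ✗  (l1,f3,t3)→insured(t3,f3) ✓  (l1,f4,t3)→insured(t3,f4) ✗  (l2,f1,t2)→insured(t2,f1) ✗  (l2,f3,t3)→insured(t3,f3) ✓  (l2,f4,t1)→insured(t1,f4) ✓  (l2,f4,t2)→insured(t2,f4) ✗  (l2,f4,t3)→insured(t3,f4) ✗  (l3,f2,t2)→insured(t2,f2) ✗  (l3,f4,t1)→insured(t1,f4) ✓  (l3,f4,t2)→insured(t2,f4) ✗
Counterexamples (restrictor triples failing the scope): 8.

8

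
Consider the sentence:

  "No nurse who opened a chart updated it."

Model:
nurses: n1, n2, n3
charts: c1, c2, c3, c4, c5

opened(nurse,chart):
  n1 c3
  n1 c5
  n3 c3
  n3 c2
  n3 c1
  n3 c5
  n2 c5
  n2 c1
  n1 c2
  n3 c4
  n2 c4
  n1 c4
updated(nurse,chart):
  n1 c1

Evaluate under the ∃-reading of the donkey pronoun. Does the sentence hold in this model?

True

"it" takes "a chart" as antecedent — a donkey pronoun bound across the clause boundary.
Truth condition: for no (n,c) with opened(n,c) does updated(n,c) hold.
Restrictor pairs — does the scope hold? (n1,c2):fails  (n1,c3):fails  (n1,c4):fails  (n1,c5):fails  (n2,c1):fails  (n2,c4):fails  (n2,c5):fails  (n3,c1):fails  (n3,c2):fails  (n3,c3):fails  (n3,c4):fails  (n3,c5):fails
Scope holds for no restrictor pair, so the sentence is true.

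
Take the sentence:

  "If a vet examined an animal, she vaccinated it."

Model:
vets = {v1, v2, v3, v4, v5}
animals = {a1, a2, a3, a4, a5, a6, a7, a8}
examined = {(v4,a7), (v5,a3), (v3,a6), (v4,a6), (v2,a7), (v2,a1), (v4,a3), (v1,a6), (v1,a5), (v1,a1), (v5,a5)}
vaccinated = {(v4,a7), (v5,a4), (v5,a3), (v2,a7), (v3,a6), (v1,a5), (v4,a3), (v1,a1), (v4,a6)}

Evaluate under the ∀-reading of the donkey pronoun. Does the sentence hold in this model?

"it" takes "an animal" as antecedent — a donkey pronoun bound across the clause boundary.
Strong reading: for every (v,a) with examined(v,a), vaccinated(v,a).
Restrictor pairs: (v1,a1) ✓  (v1,a5) ✓  (v1,a6) ✗  (v2,a1) ✗  (v2,a7) ✓  (v3,a6) ✓  (v4,a3) ✓  (v4,a6) ✓  (v4,a7) ✓  (v5,a3) ✓  (v5,a5) ✗
Counterexample: (v1,a6) is in examined but fails the scope.

False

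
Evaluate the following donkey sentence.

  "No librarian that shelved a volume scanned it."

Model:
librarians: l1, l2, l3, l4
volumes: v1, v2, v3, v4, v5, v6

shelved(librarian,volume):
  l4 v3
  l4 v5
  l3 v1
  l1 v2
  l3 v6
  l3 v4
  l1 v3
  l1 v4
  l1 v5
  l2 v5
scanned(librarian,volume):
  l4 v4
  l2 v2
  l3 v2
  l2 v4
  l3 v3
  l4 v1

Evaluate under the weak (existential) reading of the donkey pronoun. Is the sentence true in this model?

True

"it" takes "a volume" as antecedent — a donkey pronoun bound across the clause boundary.
Truth condition: for no (l,v) with shelved(l,v) does scanned(l,v) hold.
Restrictor pairs — does the scope hold? (l1,v2):fails  (l1,v3):fails  (l1,v4):fails  (l1,v5):fails  (l2,v5):fails  (l3,v1):fails  (l3,v4):fails  (l3,v6):fails  (l4,v3):fails  (l4,v5):fails
Scope holds for no restrictor pair, so the sentence is true.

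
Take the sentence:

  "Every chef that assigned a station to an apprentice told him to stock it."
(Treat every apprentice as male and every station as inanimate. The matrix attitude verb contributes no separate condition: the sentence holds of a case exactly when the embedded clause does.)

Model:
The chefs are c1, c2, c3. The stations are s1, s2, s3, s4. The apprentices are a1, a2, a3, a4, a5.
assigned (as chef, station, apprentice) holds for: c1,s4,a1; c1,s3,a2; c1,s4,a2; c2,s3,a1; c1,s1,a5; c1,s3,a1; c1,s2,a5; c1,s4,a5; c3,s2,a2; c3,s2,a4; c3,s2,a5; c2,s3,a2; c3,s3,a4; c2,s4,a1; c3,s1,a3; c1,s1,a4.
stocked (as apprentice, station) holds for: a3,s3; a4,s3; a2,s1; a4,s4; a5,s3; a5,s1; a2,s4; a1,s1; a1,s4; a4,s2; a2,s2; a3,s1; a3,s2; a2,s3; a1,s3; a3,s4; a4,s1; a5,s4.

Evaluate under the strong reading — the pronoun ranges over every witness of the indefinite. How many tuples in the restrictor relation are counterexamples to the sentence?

"him" takes "an apprentice" as antecedent and "it" takes "a station"; both are donkey pronouns co-varying with the restrictor.
Strong reading: for every (c,s,a) with assigned(c,s,a), stocked(a,s).
Restrictor triples: (c1,s1,a4)→stocked(a4,s1) ✓  (c1,s1,a5)→stocked(a5,s1) ✓  (c1,s2,a5)→stocked(a5,s2) ✗  (c1,s3,a1)→stocked(a1,s3) ✓  (c1,s3,a2)→stocked(a2,s3) ✓  (c1,s4,a1)→stocked(a1,s4) ✓  (c1,s4,a2)→stocked(a2,s4) ✓  (c1,s4,a5)→stocked(a5,s4) ✓  (c2,s3,a1)→stocked(a1,s3) ✓  (c2,s3,a2)→stocked(a2,s3) ✓  (c2,s4,a1)→stocked(a1,s4) ✓  (c3,s1,a3)→stocked(a3,s1) ✓  (c3,s2,a2)→stocked(a2,s2) ✓  (c3,s2,a4)→stocked(a4,s2) ✓  (c3,s2,a5)→stocked(a5,s2) ✗  (c3,s3,a4)→stocked(a4,s3) ✓
Counterexamples (restrictor triples failing the scope): 2.

2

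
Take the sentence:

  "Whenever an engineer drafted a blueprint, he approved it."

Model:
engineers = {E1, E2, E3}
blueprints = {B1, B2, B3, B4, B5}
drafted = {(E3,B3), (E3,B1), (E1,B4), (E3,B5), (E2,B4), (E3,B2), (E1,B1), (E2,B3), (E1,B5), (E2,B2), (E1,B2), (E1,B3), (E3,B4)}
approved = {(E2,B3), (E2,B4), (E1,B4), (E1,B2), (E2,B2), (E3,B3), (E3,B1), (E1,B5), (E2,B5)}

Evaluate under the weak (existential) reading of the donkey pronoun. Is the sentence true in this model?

True

"it" takes "a blueprint" as antecedent — a donkey pronoun bound across the clause boundary.
Weak reading: every engineer e with some drafted-blueprint has at least one drafted-blueprint b such that approved(e,b).
Per engineer: E1:✓  E2:✓  E3:✓
Every engineer in the restrictor has a witness.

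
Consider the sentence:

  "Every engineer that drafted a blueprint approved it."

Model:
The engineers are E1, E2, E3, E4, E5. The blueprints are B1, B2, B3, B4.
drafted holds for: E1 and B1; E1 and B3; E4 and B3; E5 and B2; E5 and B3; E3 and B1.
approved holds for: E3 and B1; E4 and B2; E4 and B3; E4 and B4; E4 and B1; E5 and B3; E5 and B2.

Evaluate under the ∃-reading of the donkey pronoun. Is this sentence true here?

"it" takes "a blueprint" as antecedent — a donkey pronoun bound across the clause boundary.
Weak reading: every engineer e with some drafted-blueprint has at least one drafted-blueprint b such that approved(e,b).
Per engineer: E1:✗  E3:✓  E4:✓  E5:✓
E1 has no witness among its drafted-blueprints.

False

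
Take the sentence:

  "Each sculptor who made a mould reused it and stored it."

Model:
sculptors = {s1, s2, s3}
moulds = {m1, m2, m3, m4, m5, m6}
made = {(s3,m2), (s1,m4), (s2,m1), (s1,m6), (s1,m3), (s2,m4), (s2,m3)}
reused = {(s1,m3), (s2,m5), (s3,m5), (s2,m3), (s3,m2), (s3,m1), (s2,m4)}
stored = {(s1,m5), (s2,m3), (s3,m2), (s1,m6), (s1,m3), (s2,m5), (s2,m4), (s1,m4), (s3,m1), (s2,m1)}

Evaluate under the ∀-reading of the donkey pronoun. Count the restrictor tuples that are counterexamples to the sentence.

3

"it" takes "a mould" as antecedent — a donkey pronoun bound across the clause boundary.
Strong reading: for every (s,m) with made(s,m), reused(s,m) ∧ stored(s,m).
Restrictor pairs: (s1,m3) ✓  (s1,m4) ✗  (s1,m6) ✗  (s2,m1) ✗  (s2,m3) ✓  (s2,m4) ✓  (s3,m2) ✓
Counterexamples (restrictor pairs failing the scope): 3.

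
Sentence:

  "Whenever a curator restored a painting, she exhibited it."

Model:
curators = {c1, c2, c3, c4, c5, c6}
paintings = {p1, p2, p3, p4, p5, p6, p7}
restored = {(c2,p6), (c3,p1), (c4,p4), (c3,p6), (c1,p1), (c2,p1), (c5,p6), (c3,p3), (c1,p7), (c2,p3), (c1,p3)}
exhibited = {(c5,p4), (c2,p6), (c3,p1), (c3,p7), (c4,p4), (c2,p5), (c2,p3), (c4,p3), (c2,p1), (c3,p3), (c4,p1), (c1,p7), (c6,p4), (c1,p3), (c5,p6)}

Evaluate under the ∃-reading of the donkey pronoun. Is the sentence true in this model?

True

"it" takes "a painting" as antecedent — a donkey pronoun bound across the clause boundary.
Weak reading: every curator c with some restored-painting has at least one restored-painting p such that exhibited(c,p).
Per curator: c1:✓  c2:✓  c3:✓  c4:✓  c5:✓
Every curator in the restrictor has a witness.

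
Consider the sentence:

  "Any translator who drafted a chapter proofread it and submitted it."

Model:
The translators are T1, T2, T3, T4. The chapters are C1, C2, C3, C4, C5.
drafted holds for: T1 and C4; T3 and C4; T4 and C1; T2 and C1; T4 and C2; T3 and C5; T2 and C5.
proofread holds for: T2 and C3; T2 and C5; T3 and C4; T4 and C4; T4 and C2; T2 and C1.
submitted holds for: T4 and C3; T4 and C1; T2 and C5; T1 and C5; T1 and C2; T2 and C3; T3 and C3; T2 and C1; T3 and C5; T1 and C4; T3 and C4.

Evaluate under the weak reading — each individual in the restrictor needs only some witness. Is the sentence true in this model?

"it" takes "a chapter" as antecedent — a donkey pronoun bound across the clause boundary.
Weak reading: every translator t with some drafted-chapter has at least one drafted-chapter c such that proofread(t,c) ∧ submitted(t,c).
Per translator: T1:✗  T2:✓  T3:✓  T4:✗
T1 has no witness among its drafted-chapters.

False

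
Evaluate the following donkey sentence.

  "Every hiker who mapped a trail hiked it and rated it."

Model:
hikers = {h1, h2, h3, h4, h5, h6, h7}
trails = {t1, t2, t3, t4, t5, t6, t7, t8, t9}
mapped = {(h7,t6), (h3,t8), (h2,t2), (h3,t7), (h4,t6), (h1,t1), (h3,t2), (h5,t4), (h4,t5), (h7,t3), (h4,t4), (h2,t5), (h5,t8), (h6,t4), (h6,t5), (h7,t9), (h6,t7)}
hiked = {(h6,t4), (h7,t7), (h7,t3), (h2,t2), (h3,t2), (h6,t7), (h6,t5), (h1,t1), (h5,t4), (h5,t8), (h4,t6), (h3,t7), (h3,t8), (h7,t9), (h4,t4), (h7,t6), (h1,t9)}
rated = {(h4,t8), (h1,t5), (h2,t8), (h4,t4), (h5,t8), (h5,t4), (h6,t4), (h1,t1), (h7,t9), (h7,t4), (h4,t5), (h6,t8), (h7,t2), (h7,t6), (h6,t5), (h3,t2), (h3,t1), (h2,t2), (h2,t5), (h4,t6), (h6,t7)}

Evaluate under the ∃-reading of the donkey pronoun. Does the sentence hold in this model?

True

"it" takes "a trail" as antecedent — a donkey pronoun bound across the clause boundary.
Weak reading: every hiker h with some mapped-trail has at least one mapped-trail t such that hiked(h,t) ∧ rated(h,t).
Per hiker: h1:✓  h2:✓  h3:✓  h4:✓  h5:✓  h6:✓  h7:✓
Every hiker in the restrictor has a witness.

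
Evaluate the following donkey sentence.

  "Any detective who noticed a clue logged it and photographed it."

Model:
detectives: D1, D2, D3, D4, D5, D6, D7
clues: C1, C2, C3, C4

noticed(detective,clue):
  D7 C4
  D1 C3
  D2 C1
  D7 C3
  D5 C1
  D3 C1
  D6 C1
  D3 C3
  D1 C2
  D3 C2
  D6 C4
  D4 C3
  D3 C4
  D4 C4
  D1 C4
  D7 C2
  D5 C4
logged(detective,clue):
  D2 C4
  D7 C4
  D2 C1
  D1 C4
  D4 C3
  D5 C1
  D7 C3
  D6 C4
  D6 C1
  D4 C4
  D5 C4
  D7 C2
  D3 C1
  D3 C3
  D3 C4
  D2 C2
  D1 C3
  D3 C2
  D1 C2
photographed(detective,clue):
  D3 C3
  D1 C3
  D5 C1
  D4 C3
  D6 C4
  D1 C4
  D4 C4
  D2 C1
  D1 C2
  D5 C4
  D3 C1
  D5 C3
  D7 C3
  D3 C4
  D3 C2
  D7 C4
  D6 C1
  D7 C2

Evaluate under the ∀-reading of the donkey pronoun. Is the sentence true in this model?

True

"it" takes "a clue" as antecedent — a donkey pronoun bound across the clause boundary.
Strong reading: for every (d,c) with noticed(d,c), logged(d,c) ∧ photographed(d,c).
Restrictor pairs: (D1,C2) ✓  (D1,C3) ✓  (D1,C4) ✓  (D2,C1) ✓  (D3,C1) ✓  (D3,C2) ✓  (D3,C3) ✓  (D3,C4) ✓  (D4,C3) ✓  (D4,C4) ✓  (D5,C1) ✓  (D5,C4) ✓  (D6,C1) ✓  (D6,C4) ✓  (D7,C2) ✓  (D7,C3) ✓  (D7,C4) ✓
Every restrictor pair satisfies the scope.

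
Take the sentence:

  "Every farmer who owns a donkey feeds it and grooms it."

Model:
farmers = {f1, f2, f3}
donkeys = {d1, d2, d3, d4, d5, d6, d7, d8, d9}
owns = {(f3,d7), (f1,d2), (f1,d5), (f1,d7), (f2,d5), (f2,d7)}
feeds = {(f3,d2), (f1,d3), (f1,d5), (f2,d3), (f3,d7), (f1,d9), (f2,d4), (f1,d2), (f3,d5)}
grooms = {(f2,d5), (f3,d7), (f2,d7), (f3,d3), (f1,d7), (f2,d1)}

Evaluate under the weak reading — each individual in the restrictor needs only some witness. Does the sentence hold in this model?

"it" takes "a donkey" as antecedent — a donkey pronoun bound across the clause boundary.
Weak reading: every farmer f with some owns-donkey has at least one owns-donkey d such that feeds(f,d) ∧ grooms(f,d).
Per farmer: f1:✗  f2:✗  f3:✓
f1 has no witness among its owns-donkeys.

False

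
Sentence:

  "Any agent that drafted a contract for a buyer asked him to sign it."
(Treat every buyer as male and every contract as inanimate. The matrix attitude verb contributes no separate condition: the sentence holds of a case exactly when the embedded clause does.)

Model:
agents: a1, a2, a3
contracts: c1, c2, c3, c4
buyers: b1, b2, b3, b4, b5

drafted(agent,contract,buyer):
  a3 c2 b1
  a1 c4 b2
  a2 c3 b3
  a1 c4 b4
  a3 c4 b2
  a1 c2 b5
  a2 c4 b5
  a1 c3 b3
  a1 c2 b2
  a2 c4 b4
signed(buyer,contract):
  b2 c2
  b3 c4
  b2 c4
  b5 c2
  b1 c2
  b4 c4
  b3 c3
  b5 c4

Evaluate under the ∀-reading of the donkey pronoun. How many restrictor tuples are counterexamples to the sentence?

"him" takes "a buyer" as antecedent and "it" takes "a contract"; both are donkey pronouns co-varying with the restrictor.
Strong reading: for every (a,c,b) with drafted(a,c,b), signed(b,c).
Restrictor triples: (a1,c2,b2)→signed(b2,c2) ✓  (a1,c2,b5)→signed(b5,c2) ✓  (a1,c3,b3)→signed(b3,c3) ✓  (a1,c4,b2)→signed(b2,c4) ✓  (a1,c4,b4)→signed(b4,c4) ✓  (a2,c3,b3)→signed(b3,c3) ✓  (a2,c4,b4)→signed(b4,c4) ✓  (a2,c4,b5)→signed(b5,c4) ✓  (a3,c2,b1)→signed(b1,c2) ✓  (a3,c4,b2)→signed(b2,c4) ✓
Counterexamples (restrictor triples failing the scope): 0.

0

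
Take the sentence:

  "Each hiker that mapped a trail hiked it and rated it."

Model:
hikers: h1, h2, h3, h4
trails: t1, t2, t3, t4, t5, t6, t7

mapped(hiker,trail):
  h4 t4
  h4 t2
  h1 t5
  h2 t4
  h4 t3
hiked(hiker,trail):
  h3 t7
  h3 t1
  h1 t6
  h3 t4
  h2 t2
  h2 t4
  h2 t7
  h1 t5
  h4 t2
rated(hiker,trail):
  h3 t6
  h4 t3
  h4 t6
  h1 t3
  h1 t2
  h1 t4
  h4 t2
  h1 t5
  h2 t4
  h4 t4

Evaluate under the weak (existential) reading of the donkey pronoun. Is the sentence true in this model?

True

"it" takes "a trail" as antecedent — a donkey pronoun bound across the clause boundary.
Weak reading: every hiker h with some mapped-trail has at least one mapped-trail t such that hiked(h,t) ∧ rated(h,t).
Per hiker: h1:✓  h2:✓  h4:✓
Every hiker in the restrictor has a witness.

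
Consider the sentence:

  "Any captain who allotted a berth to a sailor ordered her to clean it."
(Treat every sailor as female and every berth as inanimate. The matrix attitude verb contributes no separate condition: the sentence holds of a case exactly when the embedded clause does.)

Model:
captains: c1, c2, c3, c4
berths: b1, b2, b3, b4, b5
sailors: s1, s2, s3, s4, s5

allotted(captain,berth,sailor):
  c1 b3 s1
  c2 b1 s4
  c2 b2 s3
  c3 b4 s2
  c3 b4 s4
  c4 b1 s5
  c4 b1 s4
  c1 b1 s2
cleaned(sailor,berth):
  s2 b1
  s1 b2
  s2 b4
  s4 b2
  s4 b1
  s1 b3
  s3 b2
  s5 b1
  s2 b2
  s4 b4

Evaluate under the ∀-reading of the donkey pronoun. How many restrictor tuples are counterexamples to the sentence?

"her" takes "a sailor" as antecedent and "it" takes "a berth"; both are donkey pronouns co-varying with the restrictor.
Strong reading: for every (c,b,s) with allotted(c,b,s), cleaned(s,b).
Restrictor triples: (c1,b1,s2)→cleaned(s2,b1) ✓  (c1,b3,s1)→cleaned(s1,b3) ✓  (c2,b1,s4)→cleaned(s4,b1) ✓  (c2,b2,s3)→cleaned(s3,b2) ✓  (c3,b4,s2)→cleaned(s2,b4) ✓  (c3,b4,s4)→cleaned(s4,b4) ✓  (c4,b1,s4)→cleaned(s4,b1) ✓  (c4,b1,s5)→cleaned(s5,b1) ✓
Counterexamples (restrictor triples failing the scope): 0.

0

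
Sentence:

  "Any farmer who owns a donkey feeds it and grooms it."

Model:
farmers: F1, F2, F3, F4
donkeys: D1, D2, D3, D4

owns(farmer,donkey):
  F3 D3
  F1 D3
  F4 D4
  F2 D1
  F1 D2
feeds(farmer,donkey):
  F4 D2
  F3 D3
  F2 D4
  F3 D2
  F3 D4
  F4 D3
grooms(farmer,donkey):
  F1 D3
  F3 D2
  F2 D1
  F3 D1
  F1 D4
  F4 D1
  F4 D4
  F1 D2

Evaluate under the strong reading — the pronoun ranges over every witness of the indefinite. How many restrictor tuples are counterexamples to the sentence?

5

"it" takes "a donkey" as antecedent — a donkey pronoun bound across the clause boundary.
Strong reading: for every (f,d) with owns(f,d), feeds(f,d) ∧ grooms(f,d).
Restrictor pairs: (F1,D2) ✗  (F1,D3) ✗  (F2,D1) ✗  (F3,D3) ✗  (F4,D4) ✗
Counterexamples (restrictor pairs failing the scope): 5.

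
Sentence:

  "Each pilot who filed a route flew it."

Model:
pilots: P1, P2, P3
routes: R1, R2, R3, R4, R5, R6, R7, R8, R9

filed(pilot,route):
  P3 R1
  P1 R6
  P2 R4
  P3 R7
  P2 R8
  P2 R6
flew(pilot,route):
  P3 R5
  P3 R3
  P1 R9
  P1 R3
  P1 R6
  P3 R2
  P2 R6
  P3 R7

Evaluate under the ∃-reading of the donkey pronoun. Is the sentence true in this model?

True

"it" takes "a route" as antecedent — a donkey pronoun bound across the clause boundary.
Weak reading: every pilot p with some filed-route has at least one filed-route r such that flew(p,r).
Per pilot: P1:✓  P2:✓  P3:✓
Every pilot in the restrictor has a witness.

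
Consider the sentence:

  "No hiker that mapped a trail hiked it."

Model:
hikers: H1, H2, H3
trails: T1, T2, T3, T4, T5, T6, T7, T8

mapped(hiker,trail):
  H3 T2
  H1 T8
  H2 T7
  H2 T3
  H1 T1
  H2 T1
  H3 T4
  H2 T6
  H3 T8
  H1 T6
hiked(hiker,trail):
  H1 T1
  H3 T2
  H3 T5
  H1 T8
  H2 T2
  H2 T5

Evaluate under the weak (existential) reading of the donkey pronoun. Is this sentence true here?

"it" takes "a trail" as antecedent — a donkey pronoun bound across the clause boundary.
Truth condition: for no (h,t) with mapped(h,t) does hiked(h,t) hold.
Restrictor pairs — does the scope hold? (H1,T1):holds  (H1,T6):fails  (H1,T8):holds  (H2,T1):fails  (H2,T3):fails  (H2,T6):fails  (H2,T7):fails  (H3,T2):holds  (H3,T4):fails  (H3,T8):fails
Scope holds for 3 pair(s), so the sentence is false.

False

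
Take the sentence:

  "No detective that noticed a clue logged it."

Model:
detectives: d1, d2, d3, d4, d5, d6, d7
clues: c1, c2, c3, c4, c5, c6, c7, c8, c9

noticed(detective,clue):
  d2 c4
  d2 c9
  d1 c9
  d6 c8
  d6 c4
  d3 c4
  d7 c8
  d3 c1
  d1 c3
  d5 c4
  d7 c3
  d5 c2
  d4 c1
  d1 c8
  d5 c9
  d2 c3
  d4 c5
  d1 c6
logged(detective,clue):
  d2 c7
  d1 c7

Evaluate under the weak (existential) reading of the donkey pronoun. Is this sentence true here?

"it" takes "a clue" as antecedent — a donkey pronoun bound across the clause boundary.
Truth condition: for no (d,c) with noticed(d,c) does logged(d,c) hold.
Restrictor pairs — does the scope hold? (d1,c3):fails  (d1,c6):fails  (d1,c8):fails  (d1,c9):fails  (d2,c3):fails  (d2,c4):fails  (d2,c9):fails  (d3,c1):fails  (d3,c4):fails  (d4,c1):fails  (d4,c5):fails  (d5,c2):fails  (d5,c4):fails  (d5,c9):fails  (d6,c4):fails  (d6,c8):fails  (d7,c3):fails  (d7,c8):fails
Scope holds for no restrictor pair, so the sentence is true.

True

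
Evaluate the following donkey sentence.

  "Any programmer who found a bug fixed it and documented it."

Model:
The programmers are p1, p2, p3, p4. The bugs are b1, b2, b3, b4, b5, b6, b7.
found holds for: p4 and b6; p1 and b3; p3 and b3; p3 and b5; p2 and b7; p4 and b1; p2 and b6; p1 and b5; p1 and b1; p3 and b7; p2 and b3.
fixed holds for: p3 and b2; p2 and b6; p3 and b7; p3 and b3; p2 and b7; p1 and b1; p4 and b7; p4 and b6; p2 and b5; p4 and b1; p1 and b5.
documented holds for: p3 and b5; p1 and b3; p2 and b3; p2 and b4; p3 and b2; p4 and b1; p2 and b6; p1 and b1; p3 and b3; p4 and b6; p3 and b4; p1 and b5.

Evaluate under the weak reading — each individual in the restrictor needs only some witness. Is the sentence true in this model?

"it" takes "a bug" as antecedent — a donkey pronoun bound across the clause boundary.
Weak reading: every programmer p with some found-bug has at least one found-bug b such that fixed(p,b) ∧ documented(p,b).
Per programmer: p1:✓  p2:✓  p3:✓  p4:✓
Every programmer in the restrictor has a witness.

True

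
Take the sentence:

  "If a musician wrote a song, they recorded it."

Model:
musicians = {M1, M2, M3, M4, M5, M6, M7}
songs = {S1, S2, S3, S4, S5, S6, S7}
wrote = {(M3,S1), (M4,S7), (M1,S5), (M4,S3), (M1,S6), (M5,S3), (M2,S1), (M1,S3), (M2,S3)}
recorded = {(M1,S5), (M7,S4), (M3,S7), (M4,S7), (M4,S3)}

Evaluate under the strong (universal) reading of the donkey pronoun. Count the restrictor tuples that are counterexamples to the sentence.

"it" takes "a song" as antecedent — a donkey pronoun bound across the clause boundary.
Strong reading: for every (m,s) with wrote(m,s), recorded(m,s).
Restrictor pairs: (M1,S3) ✗  (M1,S5) ✓  (M1,S6) ✗  (M2,S1) ✗  (M2,S3) ✗  (M3,S1) ✗  (M4,S3) ✓  (M4,S7) ✓  (M5,S3) ✗
Counterexamples (restrictor pairs failing the scope): 6.

6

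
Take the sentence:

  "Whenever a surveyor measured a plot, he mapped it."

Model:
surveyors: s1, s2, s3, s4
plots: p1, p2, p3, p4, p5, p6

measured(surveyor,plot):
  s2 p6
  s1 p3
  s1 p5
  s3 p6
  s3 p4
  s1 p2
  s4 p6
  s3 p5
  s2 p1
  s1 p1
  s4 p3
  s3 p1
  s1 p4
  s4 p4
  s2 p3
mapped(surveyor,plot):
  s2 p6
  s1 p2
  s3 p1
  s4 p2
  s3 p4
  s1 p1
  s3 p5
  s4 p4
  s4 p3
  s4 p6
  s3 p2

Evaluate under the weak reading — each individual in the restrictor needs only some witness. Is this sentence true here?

True

"it" takes "a plot" as antecedent — a donkey pronoun bound across the clause boundary.
Weak reading: every surveyor s with some measured-plot has at least one measured-plot p such that mapped(s,p).
Per surveyor: s1:✓  s2:✓  s3:✓  s4:✓
Every surveyor in the restrictor has a witness.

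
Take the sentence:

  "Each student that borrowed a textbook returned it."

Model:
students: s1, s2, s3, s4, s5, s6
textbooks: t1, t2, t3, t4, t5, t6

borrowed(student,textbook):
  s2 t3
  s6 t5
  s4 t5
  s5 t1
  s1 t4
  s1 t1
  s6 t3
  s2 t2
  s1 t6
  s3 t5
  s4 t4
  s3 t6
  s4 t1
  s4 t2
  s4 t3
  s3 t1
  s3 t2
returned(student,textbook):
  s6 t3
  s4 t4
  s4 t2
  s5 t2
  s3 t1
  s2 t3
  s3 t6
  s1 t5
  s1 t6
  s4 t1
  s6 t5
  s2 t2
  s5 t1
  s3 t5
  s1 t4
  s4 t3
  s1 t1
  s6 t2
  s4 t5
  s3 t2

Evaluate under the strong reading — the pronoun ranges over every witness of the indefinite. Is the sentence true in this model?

"it" takes "a textbook" as antecedent — a donkey pronoun bound across the clause boundary.
Strong reading: for every (s,t) with borrowed(s,t), returned(s,t).
Restrictor pairs: (s1,t1) ✓  (s1,t4) ✓  (s1,t6) ✓  (s2,t2) ✓  (s2,t3) ✓  (s3,t1) ✓  (s3,t2) ✓  (s3,t5) ✓  (s3,t6) ✓  (s4,t1) ✓  (s4,t2) ✓  (s4,t3) ✓  (s4,t4) ✓  (s4,t5) ✓  (s5,t1) ✓  (s6,t3) ✓  (s6,t5) ✓
Every restrictor pair satisfies the scope.

True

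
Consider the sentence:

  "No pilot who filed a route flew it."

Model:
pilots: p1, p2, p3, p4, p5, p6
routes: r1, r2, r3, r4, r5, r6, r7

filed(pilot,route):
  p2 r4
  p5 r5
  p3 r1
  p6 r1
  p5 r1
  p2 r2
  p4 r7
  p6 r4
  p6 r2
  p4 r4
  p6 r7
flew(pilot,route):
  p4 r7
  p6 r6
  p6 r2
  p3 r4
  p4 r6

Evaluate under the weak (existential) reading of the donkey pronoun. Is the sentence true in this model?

"it" takes "a route" as antecedent — a donkey pronoun bound across the clause boundary.
Truth condition: for no (p,r) with filed(p,r) does flew(p,r) hold.
Restrictor pairs — does the scope hold? (p2,r2):fails  (p2,r4):fails  (p3,r1):fails  (p4,r4):fails  (p4,r7):holds  (p5,r1):fails  (p5,r5):fails  (p6,r1):fails  (p6,r2):holds  (p6,r4):fails  (p6,r7):fails
Scope holds for 2 pair(s), so the sentence is false.

False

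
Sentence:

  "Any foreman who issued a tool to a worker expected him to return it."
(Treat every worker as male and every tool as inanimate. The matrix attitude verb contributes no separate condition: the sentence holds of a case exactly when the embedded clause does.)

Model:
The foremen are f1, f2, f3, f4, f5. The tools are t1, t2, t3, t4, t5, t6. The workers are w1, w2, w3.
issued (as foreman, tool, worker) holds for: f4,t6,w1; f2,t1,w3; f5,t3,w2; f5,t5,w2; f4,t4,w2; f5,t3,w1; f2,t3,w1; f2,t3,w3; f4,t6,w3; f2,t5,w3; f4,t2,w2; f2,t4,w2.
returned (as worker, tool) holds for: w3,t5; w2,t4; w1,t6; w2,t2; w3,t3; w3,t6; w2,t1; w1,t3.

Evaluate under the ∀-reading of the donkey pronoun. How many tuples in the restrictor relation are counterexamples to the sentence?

3

"him" takes "a worker" as antecedent and "it" takes "a tool"; both are donkey pronouns co-varying with the restrictor.
Strong reading: for every (f,t,w) with issued(f,t,w), returned(w,t).
Restrictor triples: (f2,t1,w3)→returned(w3,t1) ✗  (f2,t3,w1)→returned(w1,t3) ✓  (f2,t3,w3)→returned(w3,t3) ✓  (f2,t4,w2)→returned(w2,t4) ✓  (f2,t5,w3)→returned(w3,t5) ✓  (f4,t2,w2)→returned(w2,t2) ✓  (f4,t4,w2)→returned(w2,t4) ✓  (f4,t6,w1)→returned(w1,t6) ✓  (f4,t6,w3)→returned(w3,t6) ✓  (f5,t3,w1)→returned(w1,t3) ✓  (f5,t3,w2)→returned(w2,t3) ✗  (f5,t5,w2)→returned(w2,t5) ✗
Counterexamples (restrictor triples failing the scope): 3.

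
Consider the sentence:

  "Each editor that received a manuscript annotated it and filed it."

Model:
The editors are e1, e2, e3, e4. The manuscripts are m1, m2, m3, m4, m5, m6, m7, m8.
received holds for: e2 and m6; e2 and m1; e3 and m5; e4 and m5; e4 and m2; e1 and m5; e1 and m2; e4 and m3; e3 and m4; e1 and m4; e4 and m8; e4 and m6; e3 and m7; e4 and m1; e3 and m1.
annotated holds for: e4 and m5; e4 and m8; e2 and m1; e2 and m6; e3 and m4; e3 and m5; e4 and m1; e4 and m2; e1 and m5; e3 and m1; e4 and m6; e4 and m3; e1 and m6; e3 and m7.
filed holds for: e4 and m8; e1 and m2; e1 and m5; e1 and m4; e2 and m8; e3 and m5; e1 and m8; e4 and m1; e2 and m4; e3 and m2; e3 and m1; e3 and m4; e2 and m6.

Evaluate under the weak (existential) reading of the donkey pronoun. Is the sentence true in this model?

True

"it" takes "a manuscript" as antecedent — a donkey pronoun bound across the clause boundary.
Weak reading: every editor e with some received-manuscript has at least one received-manuscript m such that annotated(e,m) ∧ filed(e,m).
Per editor: e1:✓  e2:✓  e3:✓  e4:✓
Every editor in the restrictor has a witness.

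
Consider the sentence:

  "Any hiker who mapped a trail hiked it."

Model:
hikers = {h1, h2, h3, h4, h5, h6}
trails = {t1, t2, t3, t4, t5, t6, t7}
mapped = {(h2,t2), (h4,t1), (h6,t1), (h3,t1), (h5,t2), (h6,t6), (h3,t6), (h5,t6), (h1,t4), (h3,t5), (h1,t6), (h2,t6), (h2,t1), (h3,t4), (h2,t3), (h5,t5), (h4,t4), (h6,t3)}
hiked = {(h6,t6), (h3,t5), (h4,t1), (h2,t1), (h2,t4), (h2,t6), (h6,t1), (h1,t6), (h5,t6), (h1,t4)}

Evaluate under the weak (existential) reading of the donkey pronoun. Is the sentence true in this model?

True

"it" takes "a trail" as antecedent — a donkey pronoun bound across the clause boundary.
Weak reading: every hiker h with some mapped-trail has at least one mapped-trail t such that hiked(h,t).
Per hiker: h1:✓  h2:✓  h3:✓  h4:✓  h5:✓  h6:✓
Every hiker in the restrictor has a witness.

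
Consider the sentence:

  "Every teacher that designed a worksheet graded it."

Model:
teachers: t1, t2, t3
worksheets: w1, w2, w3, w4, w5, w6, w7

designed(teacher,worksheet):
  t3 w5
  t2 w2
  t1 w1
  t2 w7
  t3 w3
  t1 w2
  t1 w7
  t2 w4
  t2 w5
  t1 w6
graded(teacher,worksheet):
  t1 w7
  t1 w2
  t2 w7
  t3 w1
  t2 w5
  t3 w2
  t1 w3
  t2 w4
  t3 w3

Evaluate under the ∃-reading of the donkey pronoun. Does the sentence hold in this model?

"it" takes "a worksheet" as antecedent — a donkey pronoun bound across the clause boundary.
Weak reading: every teacher t with some designed-worksheet has at least one designed-worksheet w such that graded(t,w).
Per teacher: t1:✓  t2:✓  t3:✓
Every teacher in the restrictor has a witness.

True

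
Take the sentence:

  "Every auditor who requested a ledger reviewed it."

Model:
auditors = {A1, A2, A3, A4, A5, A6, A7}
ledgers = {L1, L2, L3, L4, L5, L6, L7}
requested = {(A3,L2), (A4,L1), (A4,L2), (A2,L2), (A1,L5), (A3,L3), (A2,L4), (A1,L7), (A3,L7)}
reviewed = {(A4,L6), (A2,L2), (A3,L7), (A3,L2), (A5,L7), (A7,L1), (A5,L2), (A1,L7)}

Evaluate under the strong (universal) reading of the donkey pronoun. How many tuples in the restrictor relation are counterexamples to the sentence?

"it" takes "a ledger" as antecedent — a donkey pronoun bound across the clause boundary.
Strong reading: for every (a,l) with requested(a,l), reviewed(a,l).
Restrictor pairs: (A1,L5) ✗  (A1,L7) ✓  (A2,L2) ✓  (A2,L4) ✗  (A3,L2) ✓  (A3,L3) ✗  (A3,L7) ✓  (A4,L1) ✗  (A4,L2) ✗
Counterexamples (restrictor pairs failing the scope): 5.

5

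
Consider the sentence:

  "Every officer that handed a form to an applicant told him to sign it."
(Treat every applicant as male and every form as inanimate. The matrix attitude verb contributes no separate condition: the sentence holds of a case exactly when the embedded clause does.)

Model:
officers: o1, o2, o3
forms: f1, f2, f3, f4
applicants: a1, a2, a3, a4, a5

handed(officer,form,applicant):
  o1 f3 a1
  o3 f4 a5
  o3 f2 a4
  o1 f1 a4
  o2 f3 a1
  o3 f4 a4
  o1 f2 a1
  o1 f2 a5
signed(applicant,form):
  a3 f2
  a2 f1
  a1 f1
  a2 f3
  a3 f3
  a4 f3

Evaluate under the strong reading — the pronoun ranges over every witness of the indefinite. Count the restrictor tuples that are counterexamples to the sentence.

8

"him" takes "an applicant" as antecedent and "it" takes "a form"; both are donkey pronouns co-varying with the restrictor.
Strong reading: for every (o,f,a) with handed(o,f,a), signed(a,f).
Restrictor triples: (o1,f1,a4)→signed(a4,f1) ✗  (o1,f2,a1)→signed(a1,f2) ✗  (o1,f2,a5)→signed(a5,f2) ✗  (o1,f3,a1)→signed(a1,f3) ✗  (o2,f3,a1)→signed(a1,f3) ✗  (o3,f2,a4)→signed(a4,f2) ✗  (o3,f4,a4)→signed(a4,f4) ✗  (o3,f4,a5)→signed(a5,f4) ✗
Counterexamples (restrictor triples failing the scope): 8.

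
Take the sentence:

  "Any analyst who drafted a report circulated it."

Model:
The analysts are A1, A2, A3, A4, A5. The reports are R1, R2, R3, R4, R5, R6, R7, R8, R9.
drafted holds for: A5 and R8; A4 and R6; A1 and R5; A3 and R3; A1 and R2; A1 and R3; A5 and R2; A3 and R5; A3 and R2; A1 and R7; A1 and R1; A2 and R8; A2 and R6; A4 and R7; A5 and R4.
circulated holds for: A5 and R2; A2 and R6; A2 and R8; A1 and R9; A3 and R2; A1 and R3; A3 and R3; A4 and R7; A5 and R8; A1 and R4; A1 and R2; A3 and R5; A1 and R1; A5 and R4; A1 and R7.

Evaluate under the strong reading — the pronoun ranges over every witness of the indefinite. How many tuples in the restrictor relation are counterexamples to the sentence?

2

"it" takes "a report" as antecedent — a donkey pronoun bound across the clause boundary.
Strong reading: for every (a,r) with drafted(a,r), circulated(a,r).
Restrictor pairs: (A1,R1) ✓  (A1,R2) ✓  (A1,R3) ✓  (A1,R5) ✗  (A1,R7) ✓  (A2,R6) ✓  (A2,R8) ✓  (A3,R2) ✓  (A3,R3) ✓  (A3,R5) ✓  (A4,R6) ✗  (A4,R7) ✓  (A5,R2) ✓  (A5,R4) ✓  (A5,R8) ✓
Counterexamples (restrictor pairs failing the scope): 2.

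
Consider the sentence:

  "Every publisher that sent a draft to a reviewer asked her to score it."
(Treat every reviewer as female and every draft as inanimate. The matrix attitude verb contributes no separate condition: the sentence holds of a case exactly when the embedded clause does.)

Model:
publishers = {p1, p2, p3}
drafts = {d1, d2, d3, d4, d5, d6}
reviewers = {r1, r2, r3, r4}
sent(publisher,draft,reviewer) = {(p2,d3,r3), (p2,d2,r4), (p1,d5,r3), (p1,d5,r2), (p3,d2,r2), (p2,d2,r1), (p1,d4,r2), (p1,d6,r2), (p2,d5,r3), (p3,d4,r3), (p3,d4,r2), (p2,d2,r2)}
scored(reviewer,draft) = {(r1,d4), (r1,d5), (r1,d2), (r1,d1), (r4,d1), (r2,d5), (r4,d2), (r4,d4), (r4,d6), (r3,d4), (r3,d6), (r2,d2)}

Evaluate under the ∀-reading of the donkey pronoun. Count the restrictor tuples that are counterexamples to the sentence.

"her" takes "a reviewer" as antecedent and "it" takes "a draft"; both are donkey pronouns co-varying with the restrictor.
Strong reading: for every (p,d,r) with sent(p,d,r), scored(r,d).
Restrictor triples: (p1,d4,r2)→scored(r2,d4) ✗  (p1,d5,r2)→scored(r2,d5) ✓  (p1,d5,r3)→scored(r3,d5) ✗  (p1,d6,r2)→scored(r2,d6) ✗  (p2,d2,r1)→scored(r1,d2) ✓  (p2,d2,r2)→scored(r2,d2) ✓  (p2,d2,r4)→scored(r4,d2) ✓  (p2,d3,r3)→scored(r3,d3) ✗  (p2,d5,r3)→scored(r3,d5) ✗  (p3,d2,r2)→scored(r2,d2) ✓  (p3,d4,r2)→scored(r2,d4) ✗  (p3,d4,r3)→scored(r3,d4) ✓
Counterexamples (restrictor triples failing the scope): 6.

6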